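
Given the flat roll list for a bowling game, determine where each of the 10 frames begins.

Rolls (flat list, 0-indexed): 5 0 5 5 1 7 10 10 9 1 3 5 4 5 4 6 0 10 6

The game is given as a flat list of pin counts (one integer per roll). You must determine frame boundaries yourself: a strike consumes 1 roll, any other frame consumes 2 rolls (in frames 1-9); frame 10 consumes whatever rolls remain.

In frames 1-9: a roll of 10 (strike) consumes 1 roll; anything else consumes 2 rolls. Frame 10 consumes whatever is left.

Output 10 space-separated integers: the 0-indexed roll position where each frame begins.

Frame 1 starts at roll index 0: rolls=5,0 (sum=5), consumes 2 rolls
Frame 2 starts at roll index 2: rolls=5,5 (sum=10), consumes 2 rolls
Frame 3 starts at roll index 4: rolls=1,7 (sum=8), consumes 2 rolls
Frame 4 starts at roll index 6: roll=10 (strike), consumes 1 roll
Frame 5 starts at roll index 7: roll=10 (strike), consumes 1 roll
Frame 6 starts at roll index 8: rolls=9,1 (sum=10), consumes 2 rolls
Frame 7 starts at roll index 10: rolls=3,5 (sum=8), consumes 2 rolls
Frame 8 starts at roll index 12: rolls=4,5 (sum=9), consumes 2 rolls
Frame 9 starts at roll index 14: rolls=4,6 (sum=10), consumes 2 rolls
Frame 10 starts at roll index 16: 3 remaining rolls

Answer: 0 2 4 6 7 8 10 12 14 16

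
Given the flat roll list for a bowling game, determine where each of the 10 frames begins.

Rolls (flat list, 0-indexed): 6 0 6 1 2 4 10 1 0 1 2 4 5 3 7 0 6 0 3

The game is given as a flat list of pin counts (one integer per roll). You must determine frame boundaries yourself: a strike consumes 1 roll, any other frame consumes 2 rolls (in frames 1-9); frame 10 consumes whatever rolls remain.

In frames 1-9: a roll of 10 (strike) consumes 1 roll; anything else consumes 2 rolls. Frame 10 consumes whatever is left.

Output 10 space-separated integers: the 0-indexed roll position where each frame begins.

Frame 1 starts at roll index 0: rolls=6,0 (sum=6), consumes 2 rolls
Frame 2 starts at roll index 2: rolls=6,1 (sum=7), consumes 2 rolls
Frame 3 starts at roll index 4: rolls=2,4 (sum=6), consumes 2 rolls
Frame 4 starts at roll index 6: roll=10 (strike), consumes 1 roll
Frame 5 starts at roll index 7: rolls=1,0 (sum=1), consumes 2 rolls
Frame 6 starts at roll index 9: rolls=1,2 (sum=3), consumes 2 rolls
Frame 7 starts at roll index 11: rolls=4,5 (sum=9), consumes 2 rolls
Frame 8 starts at roll index 13: rolls=3,7 (sum=10), consumes 2 rolls
Frame 9 starts at roll index 15: rolls=0,6 (sum=6), consumes 2 rolls
Frame 10 starts at roll index 17: 2 remaining rolls

Answer: 0 2 4 6 7 9 11 13 15 17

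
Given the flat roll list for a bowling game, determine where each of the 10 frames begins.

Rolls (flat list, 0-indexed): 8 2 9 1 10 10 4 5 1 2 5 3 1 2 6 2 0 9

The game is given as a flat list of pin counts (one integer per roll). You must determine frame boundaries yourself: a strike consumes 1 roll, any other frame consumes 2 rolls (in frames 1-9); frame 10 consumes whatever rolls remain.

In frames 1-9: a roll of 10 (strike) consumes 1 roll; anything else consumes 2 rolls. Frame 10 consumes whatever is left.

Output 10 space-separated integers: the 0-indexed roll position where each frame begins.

Answer: 0 2 4 5 6 8 10 12 14 16

Derivation:
Frame 1 starts at roll index 0: rolls=8,2 (sum=10), consumes 2 rolls
Frame 2 starts at roll index 2: rolls=9,1 (sum=10), consumes 2 rolls
Frame 3 starts at roll index 4: roll=10 (strike), consumes 1 roll
Frame 4 starts at roll index 5: roll=10 (strike), consumes 1 roll
Frame 5 starts at roll index 6: rolls=4,5 (sum=9), consumes 2 rolls
Frame 6 starts at roll index 8: rolls=1,2 (sum=3), consumes 2 rolls
Frame 7 starts at roll index 10: rolls=5,3 (sum=8), consumes 2 rolls
Frame 8 starts at roll index 12: rolls=1,2 (sum=3), consumes 2 rolls
Frame 9 starts at roll index 14: rolls=6,2 (sum=8), consumes 2 rolls
Frame 10 starts at roll index 16: 2 remaining rolls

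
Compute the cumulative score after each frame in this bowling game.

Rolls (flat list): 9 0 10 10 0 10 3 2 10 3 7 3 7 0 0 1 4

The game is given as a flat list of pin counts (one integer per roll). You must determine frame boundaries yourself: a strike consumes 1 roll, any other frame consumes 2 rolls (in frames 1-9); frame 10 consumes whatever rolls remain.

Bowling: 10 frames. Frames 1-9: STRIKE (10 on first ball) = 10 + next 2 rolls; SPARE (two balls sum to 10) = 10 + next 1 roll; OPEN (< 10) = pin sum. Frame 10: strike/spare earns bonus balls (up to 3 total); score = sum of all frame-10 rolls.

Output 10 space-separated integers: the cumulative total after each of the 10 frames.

Frame 1: OPEN (9+0=9). Cumulative: 9
Frame 2: STRIKE. 10 + next two rolls (10+0) = 20. Cumulative: 29
Frame 3: STRIKE. 10 + next two rolls (0+10) = 20. Cumulative: 49
Frame 4: SPARE (0+10=10). 10 + next roll (3) = 13. Cumulative: 62
Frame 5: OPEN (3+2=5). Cumulative: 67
Frame 6: STRIKE. 10 + next two rolls (3+7) = 20. Cumulative: 87
Frame 7: SPARE (3+7=10). 10 + next roll (3) = 13. Cumulative: 100
Frame 8: SPARE (3+7=10). 10 + next roll (0) = 10. Cumulative: 110
Frame 9: OPEN (0+0=0). Cumulative: 110
Frame 10: OPEN. Sum of all frame-10 rolls (1+4) = 5. Cumulative: 115

Answer: 9 29 49 62 67 87 100 110 110 115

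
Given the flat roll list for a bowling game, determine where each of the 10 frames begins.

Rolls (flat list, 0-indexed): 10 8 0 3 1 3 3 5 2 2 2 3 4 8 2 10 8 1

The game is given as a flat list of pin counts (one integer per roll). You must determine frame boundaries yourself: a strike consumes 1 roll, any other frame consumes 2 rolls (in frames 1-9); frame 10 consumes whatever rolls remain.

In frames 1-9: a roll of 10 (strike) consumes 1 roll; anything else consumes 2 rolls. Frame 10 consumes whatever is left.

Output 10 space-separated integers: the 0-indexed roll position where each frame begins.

Frame 1 starts at roll index 0: roll=10 (strike), consumes 1 roll
Frame 2 starts at roll index 1: rolls=8,0 (sum=8), consumes 2 rolls
Frame 3 starts at roll index 3: rolls=3,1 (sum=4), consumes 2 rolls
Frame 4 starts at roll index 5: rolls=3,3 (sum=6), consumes 2 rolls
Frame 5 starts at roll index 7: rolls=5,2 (sum=7), consumes 2 rolls
Frame 6 starts at roll index 9: rolls=2,2 (sum=4), consumes 2 rolls
Frame 7 starts at roll index 11: rolls=3,4 (sum=7), consumes 2 rolls
Frame 8 starts at roll index 13: rolls=8,2 (sum=10), consumes 2 rolls
Frame 9 starts at roll index 15: roll=10 (strike), consumes 1 roll
Frame 10 starts at roll index 16: 2 remaining rolls

Answer: 0 1 3 5 7 9 11 13 15 16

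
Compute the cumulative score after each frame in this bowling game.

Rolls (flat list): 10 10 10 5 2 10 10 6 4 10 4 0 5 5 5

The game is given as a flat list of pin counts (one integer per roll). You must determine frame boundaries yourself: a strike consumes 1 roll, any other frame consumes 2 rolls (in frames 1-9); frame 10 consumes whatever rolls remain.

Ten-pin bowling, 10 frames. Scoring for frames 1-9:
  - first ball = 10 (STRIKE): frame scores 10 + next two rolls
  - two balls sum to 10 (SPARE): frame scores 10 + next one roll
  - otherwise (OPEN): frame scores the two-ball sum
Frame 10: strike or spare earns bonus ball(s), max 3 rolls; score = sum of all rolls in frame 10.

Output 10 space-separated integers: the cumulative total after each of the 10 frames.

Answer: 30 55 72 79 105 125 145 159 163 178

Derivation:
Frame 1: STRIKE. 10 + next two rolls (10+10) = 30. Cumulative: 30
Frame 2: STRIKE. 10 + next two rolls (10+5) = 25. Cumulative: 55
Frame 3: STRIKE. 10 + next two rolls (5+2) = 17. Cumulative: 72
Frame 4: OPEN (5+2=7). Cumulative: 79
Frame 5: STRIKE. 10 + next two rolls (10+6) = 26. Cumulative: 105
Frame 6: STRIKE. 10 + next two rolls (6+4) = 20. Cumulative: 125
Frame 7: SPARE (6+4=10). 10 + next roll (10) = 20. Cumulative: 145
Frame 8: STRIKE. 10 + next two rolls (4+0) = 14. Cumulative: 159
Frame 9: OPEN (4+0=4). Cumulative: 163
Frame 10: SPARE. Sum of all frame-10 rolls (5+5+5) = 15. Cumulative: 178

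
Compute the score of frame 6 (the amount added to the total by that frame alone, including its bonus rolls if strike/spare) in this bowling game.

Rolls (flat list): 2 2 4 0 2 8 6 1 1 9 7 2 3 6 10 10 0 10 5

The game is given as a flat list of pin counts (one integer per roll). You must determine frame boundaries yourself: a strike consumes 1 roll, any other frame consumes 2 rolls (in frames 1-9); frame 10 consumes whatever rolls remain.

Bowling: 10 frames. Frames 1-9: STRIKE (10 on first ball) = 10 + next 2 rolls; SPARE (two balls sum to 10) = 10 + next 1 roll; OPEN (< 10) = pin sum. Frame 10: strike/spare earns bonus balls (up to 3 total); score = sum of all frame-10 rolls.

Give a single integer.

Answer: 9

Derivation:
Frame 1: OPEN (2+2=4). Cumulative: 4
Frame 2: OPEN (4+0=4). Cumulative: 8
Frame 3: SPARE (2+8=10). 10 + next roll (6) = 16. Cumulative: 24
Frame 4: OPEN (6+1=7). Cumulative: 31
Frame 5: SPARE (1+9=10). 10 + next roll (7) = 17. Cumulative: 48
Frame 6: OPEN (7+2=9). Cumulative: 57
Frame 7: OPEN (3+6=9). Cumulative: 66
Frame 8: STRIKE. 10 + next two rolls (10+0) = 20. Cumulative: 86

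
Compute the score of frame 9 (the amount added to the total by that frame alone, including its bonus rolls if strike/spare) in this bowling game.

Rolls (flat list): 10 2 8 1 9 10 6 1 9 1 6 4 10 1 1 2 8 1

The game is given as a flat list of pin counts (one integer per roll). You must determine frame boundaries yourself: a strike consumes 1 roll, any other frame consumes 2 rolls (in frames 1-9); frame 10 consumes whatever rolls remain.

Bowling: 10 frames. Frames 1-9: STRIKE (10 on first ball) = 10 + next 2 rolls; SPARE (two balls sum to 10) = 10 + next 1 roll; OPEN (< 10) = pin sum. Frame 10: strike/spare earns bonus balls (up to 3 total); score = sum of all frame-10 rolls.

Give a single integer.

Answer: 2

Derivation:
Frame 1: STRIKE. 10 + next two rolls (2+8) = 20. Cumulative: 20
Frame 2: SPARE (2+8=10). 10 + next roll (1) = 11. Cumulative: 31
Frame 3: SPARE (1+9=10). 10 + next roll (10) = 20. Cumulative: 51
Frame 4: STRIKE. 10 + next two rolls (6+1) = 17. Cumulative: 68
Frame 5: OPEN (6+1=7). Cumulative: 75
Frame 6: SPARE (9+1=10). 10 + next roll (6) = 16. Cumulative: 91
Frame 7: SPARE (6+4=10). 10 + next roll (10) = 20. Cumulative: 111
Frame 8: STRIKE. 10 + next two rolls (1+1) = 12. Cumulative: 123
Frame 9: OPEN (1+1=2). Cumulative: 125
Frame 10: SPARE. Sum of all frame-10 rolls (2+8+1) = 11. Cumulative: 136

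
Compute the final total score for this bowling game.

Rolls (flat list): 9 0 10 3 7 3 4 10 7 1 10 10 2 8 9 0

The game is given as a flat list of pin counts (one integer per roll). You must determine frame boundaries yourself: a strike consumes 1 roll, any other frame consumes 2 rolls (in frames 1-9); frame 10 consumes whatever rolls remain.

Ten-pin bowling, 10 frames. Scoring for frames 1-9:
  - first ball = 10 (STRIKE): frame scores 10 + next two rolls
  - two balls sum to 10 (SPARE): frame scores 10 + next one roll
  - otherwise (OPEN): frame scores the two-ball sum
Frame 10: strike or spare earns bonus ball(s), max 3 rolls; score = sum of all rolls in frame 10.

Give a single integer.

Frame 1: OPEN (9+0=9). Cumulative: 9
Frame 2: STRIKE. 10 + next two rolls (3+7) = 20. Cumulative: 29
Frame 3: SPARE (3+7=10). 10 + next roll (3) = 13. Cumulative: 42
Frame 4: OPEN (3+4=7). Cumulative: 49
Frame 5: STRIKE. 10 + next two rolls (7+1) = 18. Cumulative: 67
Frame 6: OPEN (7+1=8). Cumulative: 75
Frame 7: STRIKE. 10 + next two rolls (10+2) = 22. Cumulative: 97
Frame 8: STRIKE. 10 + next two rolls (2+8) = 20. Cumulative: 117
Frame 9: SPARE (2+8=10). 10 + next roll (9) = 19. Cumulative: 136
Frame 10: OPEN. Sum of all frame-10 rolls (9+0) = 9. Cumulative: 145

Answer: 145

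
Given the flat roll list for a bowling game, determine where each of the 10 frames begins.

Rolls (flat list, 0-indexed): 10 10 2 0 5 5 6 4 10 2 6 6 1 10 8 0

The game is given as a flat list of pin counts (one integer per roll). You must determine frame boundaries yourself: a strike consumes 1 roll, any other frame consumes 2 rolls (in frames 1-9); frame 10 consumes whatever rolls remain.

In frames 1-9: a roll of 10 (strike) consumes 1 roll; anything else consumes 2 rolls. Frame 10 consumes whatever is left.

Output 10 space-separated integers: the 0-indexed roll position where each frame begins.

Frame 1 starts at roll index 0: roll=10 (strike), consumes 1 roll
Frame 2 starts at roll index 1: roll=10 (strike), consumes 1 roll
Frame 3 starts at roll index 2: rolls=2,0 (sum=2), consumes 2 rolls
Frame 4 starts at roll index 4: rolls=5,5 (sum=10), consumes 2 rolls
Frame 5 starts at roll index 6: rolls=6,4 (sum=10), consumes 2 rolls
Frame 6 starts at roll index 8: roll=10 (strike), consumes 1 roll
Frame 7 starts at roll index 9: rolls=2,6 (sum=8), consumes 2 rolls
Frame 8 starts at roll index 11: rolls=6,1 (sum=7), consumes 2 rolls
Frame 9 starts at roll index 13: roll=10 (strike), consumes 1 roll
Frame 10 starts at roll index 14: 2 remaining rolls

Answer: 0 1 2 4 6 8 9 11 13 14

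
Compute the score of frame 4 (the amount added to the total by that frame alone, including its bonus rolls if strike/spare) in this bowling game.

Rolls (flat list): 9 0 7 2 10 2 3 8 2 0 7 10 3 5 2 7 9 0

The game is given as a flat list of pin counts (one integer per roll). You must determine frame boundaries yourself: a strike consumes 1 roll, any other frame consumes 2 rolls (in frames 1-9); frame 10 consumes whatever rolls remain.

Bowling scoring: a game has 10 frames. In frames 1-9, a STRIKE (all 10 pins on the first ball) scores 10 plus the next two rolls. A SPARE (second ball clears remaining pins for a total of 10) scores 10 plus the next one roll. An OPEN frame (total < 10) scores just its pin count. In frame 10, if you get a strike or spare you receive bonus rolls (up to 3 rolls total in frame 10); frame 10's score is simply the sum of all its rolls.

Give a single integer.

Frame 1: OPEN (9+0=9). Cumulative: 9
Frame 2: OPEN (7+2=9). Cumulative: 18
Frame 3: STRIKE. 10 + next two rolls (2+3) = 15. Cumulative: 33
Frame 4: OPEN (2+3=5). Cumulative: 38
Frame 5: SPARE (8+2=10). 10 + next roll (0) = 10. Cumulative: 48
Frame 6: OPEN (0+7=7). Cumulative: 55

Answer: 5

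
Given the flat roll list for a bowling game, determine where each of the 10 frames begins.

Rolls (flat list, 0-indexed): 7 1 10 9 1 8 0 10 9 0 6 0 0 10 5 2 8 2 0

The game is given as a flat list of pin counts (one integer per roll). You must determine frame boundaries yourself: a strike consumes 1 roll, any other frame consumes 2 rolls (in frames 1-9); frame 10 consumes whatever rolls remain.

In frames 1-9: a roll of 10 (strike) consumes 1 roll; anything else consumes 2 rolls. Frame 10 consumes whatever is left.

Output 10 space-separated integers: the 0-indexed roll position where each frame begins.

Frame 1 starts at roll index 0: rolls=7,1 (sum=8), consumes 2 rolls
Frame 2 starts at roll index 2: roll=10 (strike), consumes 1 roll
Frame 3 starts at roll index 3: rolls=9,1 (sum=10), consumes 2 rolls
Frame 4 starts at roll index 5: rolls=8,0 (sum=8), consumes 2 rolls
Frame 5 starts at roll index 7: roll=10 (strike), consumes 1 roll
Frame 6 starts at roll index 8: rolls=9,0 (sum=9), consumes 2 rolls
Frame 7 starts at roll index 10: rolls=6,0 (sum=6), consumes 2 rolls
Frame 8 starts at roll index 12: rolls=0,10 (sum=10), consumes 2 rolls
Frame 9 starts at roll index 14: rolls=5,2 (sum=7), consumes 2 rolls
Frame 10 starts at roll index 16: 3 remaining rolls

Answer: 0 2 3 5 7 8 10 12 14 16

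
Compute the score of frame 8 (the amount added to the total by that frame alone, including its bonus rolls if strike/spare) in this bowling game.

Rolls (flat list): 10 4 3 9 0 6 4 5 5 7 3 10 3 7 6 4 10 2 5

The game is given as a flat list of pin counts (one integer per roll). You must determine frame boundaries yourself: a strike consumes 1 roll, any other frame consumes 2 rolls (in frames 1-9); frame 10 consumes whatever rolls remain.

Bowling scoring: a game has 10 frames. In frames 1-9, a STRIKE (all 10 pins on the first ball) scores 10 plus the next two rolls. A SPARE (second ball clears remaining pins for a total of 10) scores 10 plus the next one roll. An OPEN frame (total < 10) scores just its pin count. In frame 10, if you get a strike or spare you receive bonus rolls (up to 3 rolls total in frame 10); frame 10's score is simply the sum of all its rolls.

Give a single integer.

Answer: 16

Derivation:
Frame 1: STRIKE. 10 + next two rolls (4+3) = 17. Cumulative: 17
Frame 2: OPEN (4+3=7). Cumulative: 24
Frame 3: OPEN (9+0=9). Cumulative: 33
Frame 4: SPARE (6+4=10). 10 + next roll (5) = 15. Cumulative: 48
Frame 5: SPARE (5+5=10). 10 + next roll (7) = 17. Cumulative: 65
Frame 6: SPARE (7+3=10). 10 + next roll (10) = 20. Cumulative: 85
Frame 7: STRIKE. 10 + next two rolls (3+7) = 20. Cumulative: 105
Frame 8: SPARE (3+7=10). 10 + next roll (6) = 16. Cumulative: 121
Frame 9: SPARE (6+4=10). 10 + next roll (10) = 20. Cumulative: 141
Frame 10: STRIKE. Sum of all frame-10 rolls (10+2+5) = 17. Cumulative: 158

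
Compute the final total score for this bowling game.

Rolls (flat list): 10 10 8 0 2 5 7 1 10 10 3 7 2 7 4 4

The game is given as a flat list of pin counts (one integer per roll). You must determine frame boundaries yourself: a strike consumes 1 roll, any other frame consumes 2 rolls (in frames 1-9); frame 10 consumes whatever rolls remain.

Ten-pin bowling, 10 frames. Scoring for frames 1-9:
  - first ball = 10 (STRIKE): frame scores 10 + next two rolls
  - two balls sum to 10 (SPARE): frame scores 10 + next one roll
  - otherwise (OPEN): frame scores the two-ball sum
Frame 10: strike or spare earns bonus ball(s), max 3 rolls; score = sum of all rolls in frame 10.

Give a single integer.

Frame 1: STRIKE. 10 + next two rolls (10+8) = 28. Cumulative: 28
Frame 2: STRIKE. 10 + next two rolls (8+0) = 18. Cumulative: 46
Frame 3: OPEN (8+0=8). Cumulative: 54
Frame 4: OPEN (2+5=7). Cumulative: 61
Frame 5: OPEN (7+1=8). Cumulative: 69
Frame 6: STRIKE. 10 + next two rolls (10+3) = 23. Cumulative: 92
Frame 7: STRIKE. 10 + next two rolls (3+7) = 20. Cumulative: 112
Frame 8: SPARE (3+7=10). 10 + next roll (2) = 12. Cumulative: 124
Frame 9: OPEN (2+7=9). Cumulative: 133
Frame 10: OPEN. Sum of all frame-10 rolls (4+4) = 8. Cumulative: 141

Answer: 141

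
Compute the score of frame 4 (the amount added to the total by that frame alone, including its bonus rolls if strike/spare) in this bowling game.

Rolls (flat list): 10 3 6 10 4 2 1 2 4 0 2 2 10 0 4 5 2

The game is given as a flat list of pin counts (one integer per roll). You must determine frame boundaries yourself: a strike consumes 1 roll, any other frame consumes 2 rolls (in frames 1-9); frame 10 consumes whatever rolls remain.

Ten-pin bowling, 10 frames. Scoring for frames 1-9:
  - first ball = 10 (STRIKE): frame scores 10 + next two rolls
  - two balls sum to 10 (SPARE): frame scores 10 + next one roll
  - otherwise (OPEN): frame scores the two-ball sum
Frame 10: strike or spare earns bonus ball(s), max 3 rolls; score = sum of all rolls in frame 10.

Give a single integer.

Frame 1: STRIKE. 10 + next two rolls (3+6) = 19. Cumulative: 19
Frame 2: OPEN (3+6=9). Cumulative: 28
Frame 3: STRIKE. 10 + next two rolls (4+2) = 16. Cumulative: 44
Frame 4: OPEN (4+2=6). Cumulative: 50
Frame 5: OPEN (1+2=3). Cumulative: 53
Frame 6: OPEN (4+0=4). Cumulative: 57

Answer: 6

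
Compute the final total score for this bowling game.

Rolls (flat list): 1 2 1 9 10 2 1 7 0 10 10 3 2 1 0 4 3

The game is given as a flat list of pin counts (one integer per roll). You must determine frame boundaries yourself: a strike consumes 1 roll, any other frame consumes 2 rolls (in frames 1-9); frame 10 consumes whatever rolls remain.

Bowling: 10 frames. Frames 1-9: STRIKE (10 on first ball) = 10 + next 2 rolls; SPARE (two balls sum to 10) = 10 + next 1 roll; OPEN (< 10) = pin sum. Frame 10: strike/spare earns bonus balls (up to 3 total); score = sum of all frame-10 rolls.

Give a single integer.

Answer: 97

Derivation:
Frame 1: OPEN (1+2=3). Cumulative: 3
Frame 2: SPARE (1+9=10). 10 + next roll (10) = 20. Cumulative: 23
Frame 3: STRIKE. 10 + next two rolls (2+1) = 13. Cumulative: 36
Frame 4: OPEN (2+1=3). Cumulative: 39
Frame 5: OPEN (7+0=7). Cumulative: 46
Frame 6: STRIKE. 10 + next two rolls (10+3) = 23. Cumulative: 69
Frame 7: STRIKE. 10 + next two rolls (3+2) = 15. Cumulative: 84
Frame 8: OPEN (3+2=5). Cumulative: 89
Frame 9: OPEN (1+0=1). Cumulative: 90
Frame 10: OPEN. Sum of all frame-10 rolls (4+3) = 7. Cumulative: 97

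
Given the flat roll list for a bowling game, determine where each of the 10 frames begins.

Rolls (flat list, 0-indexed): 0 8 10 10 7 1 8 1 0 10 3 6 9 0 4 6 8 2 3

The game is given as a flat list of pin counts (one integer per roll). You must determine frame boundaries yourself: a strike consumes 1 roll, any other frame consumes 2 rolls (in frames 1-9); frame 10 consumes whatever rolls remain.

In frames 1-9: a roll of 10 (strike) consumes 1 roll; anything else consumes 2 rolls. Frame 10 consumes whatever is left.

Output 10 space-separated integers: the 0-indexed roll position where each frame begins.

Frame 1 starts at roll index 0: rolls=0,8 (sum=8), consumes 2 rolls
Frame 2 starts at roll index 2: roll=10 (strike), consumes 1 roll
Frame 3 starts at roll index 3: roll=10 (strike), consumes 1 roll
Frame 4 starts at roll index 4: rolls=7,1 (sum=8), consumes 2 rolls
Frame 5 starts at roll index 6: rolls=8,1 (sum=9), consumes 2 rolls
Frame 6 starts at roll index 8: rolls=0,10 (sum=10), consumes 2 rolls
Frame 7 starts at roll index 10: rolls=3,6 (sum=9), consumes 2 rolls
Frame 8 starts at roll index 12: rolls=9,0 (sum=9), consumes 2 rolls
Frame 9 starts at roll index 14: rolls=4,6 (sum=10), consumes 2 rolls
Frame 10 starts at roll index 16: 3 remaining rolls

Answer: 0 2 3 4 6 8 10 12 14 16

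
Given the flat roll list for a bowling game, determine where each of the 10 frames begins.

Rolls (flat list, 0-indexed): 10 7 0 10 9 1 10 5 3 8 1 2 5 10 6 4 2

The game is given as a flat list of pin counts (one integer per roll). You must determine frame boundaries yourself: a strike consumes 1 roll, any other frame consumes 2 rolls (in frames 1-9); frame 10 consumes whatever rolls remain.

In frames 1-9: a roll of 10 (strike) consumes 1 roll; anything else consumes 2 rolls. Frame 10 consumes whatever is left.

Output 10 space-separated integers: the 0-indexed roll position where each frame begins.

Answer: 0 1 3 4 6 7 9 11 13 14

Derivation:
Frame 1 starts at roll index 0: roll=10 (strike), consumes 1 roll
Frame 2 starts at roll index 1: rolls=7,0 (sum=7), consumes 2 rolls
Frame 3 starts at roll index 3: roll=10 (strike), consumes 1 roll
Frame 4 starts at roll index 4: rolls=9,1 (sum=10), consumes 2 rolls
Frame 5 starts at roll index 6: roll=10 (strike), consumes 1 roll
Frame 6 starts at roll index 7: rolls=5,3 (sum=8), consumes 2 rolls
Frame 7 starts at roll index 9: rolls=8,1 (sum=9), consumes 2 rolls
Frame 8 starts at roll index 11: rolls=2,5 (sum=7), consumes 2 rolls
Frame 9 starts at roll index 13: roll=10 (strike), consumes 1 roll
Frame 10 starts at roll index 14: 3 remaining rolls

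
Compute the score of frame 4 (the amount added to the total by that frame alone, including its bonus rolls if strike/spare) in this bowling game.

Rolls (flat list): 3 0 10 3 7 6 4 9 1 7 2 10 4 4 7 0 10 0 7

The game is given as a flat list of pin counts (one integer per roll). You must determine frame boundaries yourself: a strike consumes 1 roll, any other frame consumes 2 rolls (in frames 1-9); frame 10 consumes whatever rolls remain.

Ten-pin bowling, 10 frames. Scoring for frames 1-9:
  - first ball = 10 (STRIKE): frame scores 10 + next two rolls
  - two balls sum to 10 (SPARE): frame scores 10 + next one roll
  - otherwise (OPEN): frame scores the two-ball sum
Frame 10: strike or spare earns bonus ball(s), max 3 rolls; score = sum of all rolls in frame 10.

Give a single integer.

Answer: 19

Derivation:
Frame 1: OPEN (3+0=3). Cumulative: 3
Frame 2: STRIKE. 10 + next two rolls (3+7) = 20. Cumulative: 23
Frame 3: SPARE (3+7=10). 10 + next roll (6) = 16. Cumulative: 39
Frame 4: SPARE (6+4=10). 10 + next roll (9) = 19. Cumulative: 58
Frame 5: SPARE (9+1=10). 10 + next roll (7) = 17. Cumulative: 75
Frame 6: OPEN (7+2=9). Cumulative: 84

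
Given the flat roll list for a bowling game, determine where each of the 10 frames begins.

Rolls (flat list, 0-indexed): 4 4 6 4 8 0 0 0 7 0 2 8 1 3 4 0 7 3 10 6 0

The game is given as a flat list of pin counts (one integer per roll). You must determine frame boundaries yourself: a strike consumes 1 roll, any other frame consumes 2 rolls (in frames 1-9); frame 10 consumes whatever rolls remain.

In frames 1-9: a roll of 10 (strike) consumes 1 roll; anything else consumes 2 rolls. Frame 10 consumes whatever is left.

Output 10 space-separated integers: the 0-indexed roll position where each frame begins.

Answer: 0 2 4 6 8 10 12 14 16 18

Derivation:
Frame 1 starts at roll index 0: rolls=4,4 (sum=8), consumes 2 rolls
Frame 2 starts at roll index 2: rolls=6,4 (sum=10), consumes 2 rolls
Frame 3 starts at roll index 4: rolls=8,0 (sum=8), consumes 2 rolls
Frame 4 starts at roll index 6: rolls=0,0 (sum=0), consumes 2 rolls
Frame 5 starts at roll index 8: rolls=7,0 (sum=7), consumes 2 rolls
Frame 6 starts at roll index 10: rolls=2,8 (sum=10), consumes 2 rolls
Frame 7 starts at roll index 12: rolls=1,3 (sum=4), consumes 2 rolls
Frame 8 starts at roll index 14: rolls=4,0 (sum=4), consumes 2 rolls
Frame 9 starts at roll index 16: rolls=7,3 (sum=10), consumes 2 rolls
Frame 10 starts at roll index 18: 3 remaining rolls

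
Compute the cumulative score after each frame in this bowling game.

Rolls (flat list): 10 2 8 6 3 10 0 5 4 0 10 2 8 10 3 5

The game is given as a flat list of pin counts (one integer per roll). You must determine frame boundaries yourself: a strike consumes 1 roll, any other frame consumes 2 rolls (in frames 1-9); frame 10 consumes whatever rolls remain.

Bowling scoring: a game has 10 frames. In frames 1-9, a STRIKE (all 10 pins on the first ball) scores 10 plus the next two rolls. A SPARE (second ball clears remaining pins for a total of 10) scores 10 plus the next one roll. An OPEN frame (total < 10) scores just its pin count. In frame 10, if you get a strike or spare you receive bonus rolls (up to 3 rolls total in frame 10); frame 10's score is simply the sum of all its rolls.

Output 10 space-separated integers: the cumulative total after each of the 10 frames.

Answer: 20 36 45 60 65 69 89 109 127 135

Derivation:
Frame 1: STRIKE. 10 + next two rolls (2+8) = 20. Cumulative: 20
Frame 2: SPARE (2+8=10). 10 + next roll (6) = 16. Cumulative: 36
Frame 3: OPEN (6+3=9). Cumulative: 45
Frame 4: STRIKE. 10 + next two rolls (0+5) = 15. Cumulative: 60
Frame 5: OPEN (0+5=5). Cumulative: 65
Frame 6: OPEN (4+0=4). Cumulative: 69
Frame 7: STRIKE. 10 + next two rolls (2+8) = 20. Cumulative: 89
Frame 8: SPARE (2+8=10). 10 + next roll (10) = 20. Cumulative: 109
Frame 9: STRIKE. 10 + next two rolls (3+5) = 18. Cumulative: 127
Frame 10: OPEN. Sum of all frame-10 rolls (3+5) = 8. Cumulative: 135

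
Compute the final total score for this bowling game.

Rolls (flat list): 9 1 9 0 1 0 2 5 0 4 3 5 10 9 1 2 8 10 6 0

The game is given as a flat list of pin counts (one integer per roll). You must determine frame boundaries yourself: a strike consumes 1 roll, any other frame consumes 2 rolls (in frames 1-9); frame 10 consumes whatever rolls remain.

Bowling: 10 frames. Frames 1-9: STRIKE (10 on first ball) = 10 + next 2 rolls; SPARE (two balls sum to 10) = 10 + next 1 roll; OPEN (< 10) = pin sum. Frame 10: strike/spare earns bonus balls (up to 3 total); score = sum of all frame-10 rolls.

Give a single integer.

Answer: 116

Derivation:
Frame 1: SPARE (9+1=10). 10 + next roll (9) = 19. Cumulative: 19
Frame 2: OPEN (9+0=9). Cumulative: 28
Frame 3: OPEN (1+0=1). Cumulative: 29
Frame 4: OPEN (2+5=7). Cumulative: 36
Frame 5: OPEN (0+4=4). Cumulative: 40
Frame 6: OPEN (3+5=8). Cumulative: 48
Frame 7: STRIKE. 10 + next two rolls (9+1) = 20. Cumulative: 68
Frame 8: SPARE (9+1=10). 10 + next roll (2) = 12. Cumulative: 80
Frame 9: SPARE (2+8=10). 10 + next roll (10) = 20. Cumulative: 100
Frame 10: STRIKE. Sum of all frame-10 rolls (10+6+0) = 16. Cumulative: 116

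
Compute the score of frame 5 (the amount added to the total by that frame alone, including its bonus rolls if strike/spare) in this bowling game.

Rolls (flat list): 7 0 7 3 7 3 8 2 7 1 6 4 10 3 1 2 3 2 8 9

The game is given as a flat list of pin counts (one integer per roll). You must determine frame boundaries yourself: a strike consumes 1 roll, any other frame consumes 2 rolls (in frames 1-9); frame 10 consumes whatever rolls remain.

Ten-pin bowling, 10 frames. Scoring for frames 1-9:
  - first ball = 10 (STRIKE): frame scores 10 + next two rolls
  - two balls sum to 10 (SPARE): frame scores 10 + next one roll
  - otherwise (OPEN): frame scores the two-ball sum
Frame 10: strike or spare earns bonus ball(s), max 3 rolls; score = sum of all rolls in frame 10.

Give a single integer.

Answer: 8

Derivation:
Frame 1: OPEN (7+0=7). Cumulative: 7
Frame 2: SPARE (7+3=10). 10 + next roll (7) = 17. Cumulative: 24
Frame 3: SPARE (7+3=10). 10 + next roll (8) = 18. Cumulative: 42
Frame 4: SPARE (8+2=10). 10 + next roll (7) = 17. Cumulative: 59
Frame 5: OPEN (7+1=8). Cumulative: 67
Frame 6: SPARE (6+4=10). 10 + next roll (10) = 20. Cumulative: 87
Frame 7: STRIKE. 10 + next two rolls (3+1) = 14. Cumulative: 101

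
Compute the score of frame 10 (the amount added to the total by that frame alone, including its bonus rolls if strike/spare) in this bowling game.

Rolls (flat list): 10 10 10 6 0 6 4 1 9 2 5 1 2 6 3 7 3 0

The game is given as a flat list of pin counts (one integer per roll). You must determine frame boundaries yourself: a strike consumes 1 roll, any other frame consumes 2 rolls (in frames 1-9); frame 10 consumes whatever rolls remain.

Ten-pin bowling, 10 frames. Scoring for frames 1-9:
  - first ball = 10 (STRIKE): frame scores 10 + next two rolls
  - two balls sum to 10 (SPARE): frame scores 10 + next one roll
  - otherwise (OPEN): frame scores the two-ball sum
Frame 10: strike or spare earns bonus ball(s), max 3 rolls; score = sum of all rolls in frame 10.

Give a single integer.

Answer: 10

Derivation:
Frame 1: STRIKE. 10 + next two rolls (10+10) = 30. Cumulative: 30
Frame 2: STRIKE. 10 + next two rolls (10+6) = 26. Cumulative: 56
Frame 3: STRIKE. 10 + next two rolls (6+0) = 16. Cumulative: 72
Frame 4: OPEN (6+0=6). Cumulative: 78
Frame 5: SPARE (6+4=10). 10 + next roll (1) = 11. Cumulative: 89
Frame 6: SPARE (1+9=10). 10 + next roll (2) = 12. Cumulative: 101
Frame 7: OPEN (2+5=7). Cumulative: 108
Frame 8: OPEN (1+2=3). Cumulative: 111
Frame 9: OPEN (6+3=9). Cumulative: 120
Frame 10: SPARE. Sum of all frame-10 rolls (7+3+0) = 10. Cumulative: 130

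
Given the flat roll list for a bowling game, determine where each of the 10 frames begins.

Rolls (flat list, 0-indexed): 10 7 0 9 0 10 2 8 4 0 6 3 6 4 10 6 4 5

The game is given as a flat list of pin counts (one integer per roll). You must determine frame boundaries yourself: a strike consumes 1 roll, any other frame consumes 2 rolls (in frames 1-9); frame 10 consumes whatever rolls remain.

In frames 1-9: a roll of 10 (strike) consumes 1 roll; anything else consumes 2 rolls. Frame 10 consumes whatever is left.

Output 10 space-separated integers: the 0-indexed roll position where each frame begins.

Answer: 0 1 3 5 6 8 10 12 14 15

Derivation:
Frame 1 starts at roll index 0: roll=10 (strike), consumes 1 roll
Frame 2 starts at roll index 1: rolls=7,0 (sum=7), consumes 2 rolls
Frame 3 starts at roll index 3: rolls=9,0 (sum=9), consumes 2 rolls
Frame 4 starts at roll index 5: roll=10 (strike), consumes 1 roll
Frame 5 starts at roll index 6: rolls=2,8 (sum=10), consumes 2 rolls
Frame 6 starts at roll index 8: rolls=4,0 (sum=4), consumes 2 rolls
Frame 7 starts at roll index 10: rolls=6,3 (sum=9), consumes 2 rolls
Frame 8 starts at roll index 12: rolls=6,4 (sum=10), consumes 2 rolls
Frame 9 starts at roll index 14: roll=10 (strike), consumes 1 roll
Frame 10 starts at roll index 15: 3 remaining rolls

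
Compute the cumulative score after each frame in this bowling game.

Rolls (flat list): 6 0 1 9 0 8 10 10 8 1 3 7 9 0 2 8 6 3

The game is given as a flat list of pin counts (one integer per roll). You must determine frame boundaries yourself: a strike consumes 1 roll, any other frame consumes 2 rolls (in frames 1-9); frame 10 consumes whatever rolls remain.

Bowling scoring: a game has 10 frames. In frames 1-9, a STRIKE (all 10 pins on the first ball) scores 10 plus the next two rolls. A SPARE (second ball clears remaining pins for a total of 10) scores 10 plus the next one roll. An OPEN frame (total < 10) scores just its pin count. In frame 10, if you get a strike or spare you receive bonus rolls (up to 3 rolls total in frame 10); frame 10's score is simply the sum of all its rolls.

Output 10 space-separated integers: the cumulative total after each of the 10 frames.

Answer: 6 16 24 52 71 80 99 108 124 133

Derivation:
Frame 1: OPEN (6+0=6). Cumulative: 6
Frame 2: SPARE (1+9=10). 10 + next roll (0) = 10. Cumulative: 16
Frame 3: OPEN (0+8=8). Cumulative: 24
Frame 4: STRIKE. 10 + next two rolls (10+8) = 28. Cumulative: 52
Frame 5: STRIKE. 10 + next two rolls (8+1) = 19. Cumulative: 71
Frame 6: OPEN (8+1=9). Cumulative: 80
Frame 7: SPARE (3+7=10). 10 + next roll (9) = 19. Cumulative: 99
Frame 8: OPEN (9+0=9). Cumulative: 108
Frame 9: SPARE (2+8=10). 10 + next roll (6) = 16. Cumulative: 124
Frame 10: OPEN. Sum of all frame-10 rolls (6+3) = 9. Cumulative: 133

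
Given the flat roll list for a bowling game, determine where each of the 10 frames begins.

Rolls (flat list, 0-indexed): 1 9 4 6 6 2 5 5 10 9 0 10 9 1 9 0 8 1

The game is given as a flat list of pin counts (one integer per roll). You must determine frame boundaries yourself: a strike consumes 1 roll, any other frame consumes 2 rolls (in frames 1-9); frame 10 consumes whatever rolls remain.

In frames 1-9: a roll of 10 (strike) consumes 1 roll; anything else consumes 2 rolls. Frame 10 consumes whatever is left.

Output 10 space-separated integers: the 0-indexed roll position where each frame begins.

Frame 1 starts at roll index 0: rolls=1,9 (sum=10), consumes 2 rolls
Frame 2 starts at roll index 2: rolls=4,6 (sum=10), consumes 2 rolls
Frame 3 starts at roll index 4: rolls=6,2 (sum=8), consumes 2 rolls
Frame 4 starts at roll index 6: rolls=5,5 (sum=10), consumes 2 rolls
Frame 5 starts at roll index 8: roll=10 (strike), consumes 1 roll
Frame 6 starts at roll index 9: rolls=9,0 (sum=9), consumes 2 rolls
Frame 7 starts at roll index 11: roll=10 (strike), consumes 1 roll
Frame 8 starts at roll index 12: rolls=9,1 (sum=10), consumes 2 rolls
Frame 9 starts at roll index 14: rolls=9,0 (sum=9), consumes 2 rolls
Frame 10 starts at roll index 16: 2 remaining rolls

Answer: 0 2 4 6 8 9 11 12 14 16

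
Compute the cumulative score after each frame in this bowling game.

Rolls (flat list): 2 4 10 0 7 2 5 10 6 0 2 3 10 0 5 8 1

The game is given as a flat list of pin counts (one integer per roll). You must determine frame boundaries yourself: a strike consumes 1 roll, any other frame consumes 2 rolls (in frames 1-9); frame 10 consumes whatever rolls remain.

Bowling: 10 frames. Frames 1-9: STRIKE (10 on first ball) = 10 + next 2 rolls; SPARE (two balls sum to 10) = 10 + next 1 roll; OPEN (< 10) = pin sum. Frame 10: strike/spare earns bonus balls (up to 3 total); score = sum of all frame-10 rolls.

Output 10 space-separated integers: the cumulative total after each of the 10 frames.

Frame 1: OPEN (2+4=6). Cumulative: 6
Frame 2: STRIKE. 10 + next two rolls (0+7) = 17. Cumulative: 23
Frame 3: OPEN (0+7=7). Cumulative: 30
Frame 4: OPEN (2+5=7). Cumulative: 37
Frame 5: STRIKE. 10 + next two rolls (6+0) = 16. Cumulative: 53
Frame 6: OPEN (6+0=6). Cumulative: 59
Frame 7: OPEN (2+3=5). Cumulative: 64
Frame 8: STRIKE. 10 + next two rolls (0+5) = 15. Cumulative: 79
Frame 9: OPEN (0+5=5). Cumulative: 84
Frame 10: OPEN. Sum of all frame-10 rolls (8+1) = 9. Cumulative: 93

Answer: 6 23 30 37 53 59 64 79 84 93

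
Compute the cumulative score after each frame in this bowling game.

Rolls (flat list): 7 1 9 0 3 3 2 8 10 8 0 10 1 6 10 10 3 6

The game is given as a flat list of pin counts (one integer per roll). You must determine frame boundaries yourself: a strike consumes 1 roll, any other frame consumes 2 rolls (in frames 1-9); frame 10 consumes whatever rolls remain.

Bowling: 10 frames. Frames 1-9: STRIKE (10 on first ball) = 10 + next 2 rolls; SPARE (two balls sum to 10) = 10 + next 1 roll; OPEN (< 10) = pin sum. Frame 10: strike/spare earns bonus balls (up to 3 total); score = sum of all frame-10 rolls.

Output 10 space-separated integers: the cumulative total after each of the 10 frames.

Frame 1: OPEN (7+1=8). Cumulative: 8
Frame 2: OPEN (9+0=9). Cumulative: 17
Frame 3: OPEN (3+3=6). Cumulative: 23
Frame 4: SPARE (2+8=10). 10 + next roll (10) = 20. Cumulative: 43
Frame 5: STRIKE. 10 + next two rolls (8+0) = 18. Cumulative: 61
Frame 6: OPEN (8+0=8). Cumulative: 69
Frame 7: STRIKE. 10 + next two rolls (1+6) = 17. Cumulative: 86
Frame 8: OPEN (1+6=7). Cumulative: 93
Frame 9: STRIKE. 10 + next two rolls (10+3) = 23. Cumulative: 116
Frame 10: STRIKE. Sum of all frame-10 rolls (10+3+6) = 19. Cumulative: 135

Answer: 8 17 23 43 61 69 86 93 116 135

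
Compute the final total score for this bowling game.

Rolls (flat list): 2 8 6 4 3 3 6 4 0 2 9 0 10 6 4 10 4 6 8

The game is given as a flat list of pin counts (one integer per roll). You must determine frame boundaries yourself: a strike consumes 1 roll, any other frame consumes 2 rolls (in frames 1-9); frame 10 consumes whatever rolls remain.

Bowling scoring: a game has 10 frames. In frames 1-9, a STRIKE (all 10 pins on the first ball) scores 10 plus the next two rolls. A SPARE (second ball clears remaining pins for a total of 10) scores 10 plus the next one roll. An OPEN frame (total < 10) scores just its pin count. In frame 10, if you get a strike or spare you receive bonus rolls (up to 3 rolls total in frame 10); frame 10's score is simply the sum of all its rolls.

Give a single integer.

Answer: 134

Derivation:
Frame 1: SPARE (2+8=10). 10 + next roll (6) = 16. Cumulative: 16
Frame 2: SPARE (6+4=10). 10 + next roll (3) = 13. Cumulative: 29
Frame 3: OPEN (3+3=6). Cumulative: 35
Frame 4: SPARE (6+4=10). 10 + next roll (0) = 10. Cumulative: 45
Frame 5: OPEN (0+2=2). Cumulative: 47
Frame 6: OPEN (9+0=9). Cumulative: 56
Frame 7: STRIKE. 10 + next two rolls (6+4) = 20. Cumulative: 76
Frame 8: SPARE (6+4=10). 10 + next roll (10) = 20. Cumulative: 96
Frame 9: STRIKE. 10 + next two rolls (4+6) = 20. Cumulative: 116
Frame 10: SPARE. Sum of all frame-10 rolls (4+6+8) = 18. Cumulative: 134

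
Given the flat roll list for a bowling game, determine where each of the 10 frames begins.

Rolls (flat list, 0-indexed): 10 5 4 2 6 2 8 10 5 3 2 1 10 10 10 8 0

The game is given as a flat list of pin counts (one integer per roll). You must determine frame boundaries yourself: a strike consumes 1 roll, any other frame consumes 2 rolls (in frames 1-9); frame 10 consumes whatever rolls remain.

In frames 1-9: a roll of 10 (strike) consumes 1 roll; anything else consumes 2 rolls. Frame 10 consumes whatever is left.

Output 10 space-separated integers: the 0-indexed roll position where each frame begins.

Answer: 0 1 3 5 7 8 10 12 13 14

Derivation:
Frame 1 starts at roll index 0: roll=10 (strike), consumes 1 roll
Frame 2 starts at roll index 1: rolls=5,4 (sum=9), consumes 2 rolls
Frame 3 starts at roll index 3: rolls=2,6 (sum=8), consumes 2 rolls
Frame 4 starts at roll index 5: rolls=2,8 (sum=10), consumes 2 rolls
Frame 5 starts at roll index 7: roll=10 (strike), consumes 1 roll
Frame 6 starts at roll index 8: rolls=5,3 (sum=8), consumes 2 rolls
Frame 7 starts at roll index 10: rolls=2,1 (sum=3), consumes 2 rolls
Frame 8 starts at roll index 12: roll=10 (strike), consumes 1 roll
Frame 9 starts at roll index 13: roll=10 (strike), consumes 1 roll
Frame 10 starts at roll index 14: 3 remaining rolls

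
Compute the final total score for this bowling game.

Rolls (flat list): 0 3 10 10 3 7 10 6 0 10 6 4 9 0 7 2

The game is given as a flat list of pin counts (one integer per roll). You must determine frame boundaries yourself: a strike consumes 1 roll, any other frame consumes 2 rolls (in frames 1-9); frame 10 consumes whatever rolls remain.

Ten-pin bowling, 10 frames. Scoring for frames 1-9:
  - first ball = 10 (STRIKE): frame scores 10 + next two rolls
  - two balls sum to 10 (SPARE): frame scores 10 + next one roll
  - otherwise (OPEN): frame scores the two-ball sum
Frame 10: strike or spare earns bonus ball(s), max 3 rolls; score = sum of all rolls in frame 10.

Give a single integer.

Frame 1: OPEN (0+3=3). Cumulative: 3
Frame 2: STRIKE. 10 + next two rolls (10+3) = 23. Cumulative: 26
Frame 3: STRIKE. 10 + next two rolls (3+7) = 20. Cumulative: 46
Frame 4: SPARE (3+7=10). 10 + next roll (10) = 20. Cumulative: 66
Frame 5: STRIKE. 10 + next two rolls (6+0) = 16. Cumulative: 82
Frame 6: OPEN (6+0=6). Cumulative: 88
Frame 7: STRIKE. 10 + next two rolls (6+4) = 20. Cumulative: 108
Frame 8: SPARE (6+4=10). 10 + next roll (9) = 19. Cumulative: 127
Frame 9: OPEN (9+0=9). Cumulative: 136
Frame 10: OPEN. Sum of all frame-10 rolls (7+2) = 9. Cumulative: 145

Answer: 145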